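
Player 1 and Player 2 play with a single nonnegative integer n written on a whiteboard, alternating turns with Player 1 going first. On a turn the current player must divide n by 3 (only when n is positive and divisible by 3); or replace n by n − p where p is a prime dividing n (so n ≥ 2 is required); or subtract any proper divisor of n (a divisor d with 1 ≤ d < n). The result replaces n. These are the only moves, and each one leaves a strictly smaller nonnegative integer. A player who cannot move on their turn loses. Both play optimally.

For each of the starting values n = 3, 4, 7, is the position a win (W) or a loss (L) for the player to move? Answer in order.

3: W, 4: L, 7: W

Classify positions by backward induction: terminal positions (no move available) are L. From any other position, the mover wins iff some move reaches an L.
n=0: no move → L
n=1: no move → L
n=2: W (go to 0, an L position)
n=3: W (go to 0, an L position)
n=4: L (options 2(W), 3(W) are all W)
n=5: W (go to 0, an L position)
n=6: W (go to 4, an L position)
n=7: W (go to 0, an L position)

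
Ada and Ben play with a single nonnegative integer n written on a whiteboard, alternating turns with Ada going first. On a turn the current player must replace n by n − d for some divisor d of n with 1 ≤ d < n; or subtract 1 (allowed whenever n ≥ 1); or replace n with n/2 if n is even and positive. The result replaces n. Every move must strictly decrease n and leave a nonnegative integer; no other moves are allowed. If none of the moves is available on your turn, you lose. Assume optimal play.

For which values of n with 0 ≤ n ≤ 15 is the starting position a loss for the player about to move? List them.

0, 2, 5, 7, 9, 11, 13, 15

Positions with no move are L. A position that does have a move is losing for the player to move precisely when every available move leads to a winning position for the opponent. Fill in the labels:
n=0: no move → L
n=1: →0(L), so W
n=2: →1(W) only, which is W, so L
n=3: →2(L), so W
n=4: →2(L), so W
n=5: →4(W) only, which is W, so L
n=6: →5(L), so W
n=7: →6(W) only, which is W, so L
n=8: →7(L), so W
n=9: →6(W), 8(W) — all W, so L
n=10: →5(L), so W
n=11: →10(W) only, which is W, so L
n=12: →9(L), so W
n=13: →12(W) only, which is W, so L
n=14: →7(L), so W
n=15: →10(W), 12(W), 14(W) — all W, so L
Reading off the rows marked L gives the requested list; there are 8 such values of n.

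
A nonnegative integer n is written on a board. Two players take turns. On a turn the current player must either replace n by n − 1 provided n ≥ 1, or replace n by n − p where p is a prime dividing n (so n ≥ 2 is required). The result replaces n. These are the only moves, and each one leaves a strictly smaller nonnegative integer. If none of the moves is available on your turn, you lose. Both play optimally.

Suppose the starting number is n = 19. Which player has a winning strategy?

Positions with no move are L. A position that does have a move is losing for the player to move precisely when every available move leads to a winning position for the opponent. Fill in the labels:
n=0: no move → L
n=1: reaches L-position 0 → W
n=2: reaches L-position 0 → W
n=3: reaches L-position 0 → W
n=4: only reaches 2(W), 3(W), all W → L
n=5: reaches L-position 0 → W
n=6: reaches L-position 4 → W
n=7: reaches L-position 0 → W
n=8: only reaches 6(W), 7(W), all W → L
n=9: reaches L-position 8 → W
n=10: reaches L-position 8 → W
n=11: reaches L-position 0 → W
n=12: only reaches 9(W), 10(W), 11(W), all W → L
n=13: reaches L-position 0 → W
n=14: reaches L-position 12 → W
n=15: reaches L-position 12 → W
n=16: only reaches 14(W), 15(W), all W → L
n=17: reaches L-position 0 → W
n=18: reaches L-position 16 → W
n=19: reaches L-position 0 → W
From 19 the player to move can move to 0, reaching an L position.

The first player wins.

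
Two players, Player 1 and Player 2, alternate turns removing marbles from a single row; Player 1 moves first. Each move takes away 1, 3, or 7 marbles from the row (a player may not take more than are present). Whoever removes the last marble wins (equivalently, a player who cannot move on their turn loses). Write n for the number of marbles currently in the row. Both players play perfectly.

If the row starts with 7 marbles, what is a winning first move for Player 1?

Remove 1, leaving 6.

Build the W/L table. Terminal = L. A non-terminal position is W if it has a move to some L; otherwise it is L.
n=0: no move → L
n=1: W (go to 0, an L position)
n=2: L (sole option 1(W) is W)
n=3: W (go to 2, an L position)
n=4: L (options 3(W), 1(W) are all W)
n=5: W (go to 4, an L position)
n=6: L (options 5(W), 3(W) are all W)
n=7: W (go to 6, an L position)
From 7, the L positions reachable in one move are: 6, 4, 0. Any move reaching one of these is winning.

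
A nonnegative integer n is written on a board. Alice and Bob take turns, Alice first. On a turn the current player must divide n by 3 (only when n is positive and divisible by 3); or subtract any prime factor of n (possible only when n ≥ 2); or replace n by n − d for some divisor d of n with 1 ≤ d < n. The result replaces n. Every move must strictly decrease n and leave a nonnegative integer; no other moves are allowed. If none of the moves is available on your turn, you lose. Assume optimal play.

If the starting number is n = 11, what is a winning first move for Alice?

Use the standard recursion: the mover loses at a terminal position; elsewhere, the mover wins exactly when some move hands the opponent an L position.
n=0: no move → L
n=1: no move → L
n=2: reaches L-position 0 → W
n=3: reaches L-position 0 → W
n=4: only reaches 2(W), 3(W), all W → L
n=5: reaches L-position 0 → W
n=6: reaches L-position 4 → W
n=7: reaches L-position 0 → W
n=8: reaches L-position 4 → W
n=9: only reaches 3(W), 6(W), 8(W), all W → L
n=10: reaches L-position 9 → W
n=11: reaches L-position 0 → W
From 11, the L positions reachable in one move are: 0.

Move to 0.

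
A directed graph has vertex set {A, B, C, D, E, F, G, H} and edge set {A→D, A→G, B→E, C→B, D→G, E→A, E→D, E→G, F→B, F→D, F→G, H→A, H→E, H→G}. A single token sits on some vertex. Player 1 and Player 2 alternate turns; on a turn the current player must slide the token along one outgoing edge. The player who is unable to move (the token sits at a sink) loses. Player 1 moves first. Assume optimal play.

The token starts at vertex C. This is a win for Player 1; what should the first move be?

Move to B.

Label each position W (a win for the player to move) or L (a loss). A position with no legal move is L; any other position is W exactly when some move reaches an L, and L when every move reaches a W.
Every edge goes from a vertex to one that appears earlier in the order G, D, A, E, H, B, F, C, so processing vertices in that order labels each vertex after all of its successors.
G: no outgoing edge → L
D: →G(L), so W
A: →G(L), so W
E: →G(L), so W
H: →G(L), so W
B: →E(W) only, which is W, so L
F: →B(L), so W
C: →B(L), so W
From C, the L positions reachable in one move are: B.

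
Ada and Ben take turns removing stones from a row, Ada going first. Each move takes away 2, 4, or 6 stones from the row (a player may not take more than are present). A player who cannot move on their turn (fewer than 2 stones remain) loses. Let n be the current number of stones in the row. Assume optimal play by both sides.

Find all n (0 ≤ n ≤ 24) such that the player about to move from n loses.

0, 1, 8, 9, 16, 17, 24

Use the standard recursion: the mover loses at a terminal position; elsewhere, the mover wins exactly when some move hands the opponent an L position.
n=0: no move → L
n=1: no move → L
n=2: W (go to 0, an L position)
n=3: W (go to 1, an L position)
n=4: W (go to 0, an L position)
n=5: W (go to 1, an L position)
n=6: W (go to 0, an L position)
n=7: W (go to 1, an L position)
n=8: L (options 6(W), 4(W), 2(W) are all W)
n=9: L (options 7(W), 5(W), 3(W) are all W)
n=10: W (go to 8, an L position)
n=11: W (go to 9, an L position)
n=12: W (go to 8, an L position)
n=13: W (go to 9, an L position)
n=14: W (go to 8, an L position)
n=15: W (go to 9, an L position)
n=16: L (options 14(W), 12(W), 10(W) are all W)
n=17: L (options 15(W), 13(W), 11(W) are all W)
n=18: W (go to 16, an L position)
n=19: W (go to 17, an L position)
n=20: W (go to 16, an L position)
n=21: W (go to 17, an L position)
n=22: W (go to 16, an L position)
n=23: W (go to 17, an L position)
n=24: L (options 22(W), 20(W), 18(W) are all W)
Reading off the rows marked L gives the requested list; there are 7 such values of n.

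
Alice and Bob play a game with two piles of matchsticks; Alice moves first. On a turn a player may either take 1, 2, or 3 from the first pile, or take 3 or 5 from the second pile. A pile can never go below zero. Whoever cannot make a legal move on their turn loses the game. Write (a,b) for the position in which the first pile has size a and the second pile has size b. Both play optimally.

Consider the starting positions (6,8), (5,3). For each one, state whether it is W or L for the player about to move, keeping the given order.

(6,8): W, (5,3): L

Build the W/L table. Terminal = L. A non-terminal position is W if it has a move to some L; otherwise it is L.
No move ever increases a pile, so every position that can arise here has a ≤ 6 and b ≤ 8; it is enough to label the cells with 0 ≤ a ≤ 6 and 0 ≤ b ≤ 8.
Every move lowers a or b (never raises either), so fill the grid row by row in increasing a, and left to right within a row: each cell's successors are then already labelled.
      b=0  b=1  b=2  b=3  b=4  b=5  b=6  b=7  b=8
a=0:    L    L    L    W    W    W    W    W    L
a=1:    W    W    W    L    L    L    W    W    W
a=2:    W    W    W    W    W    W    L    L    W
a=3:    W    W    W    W    W    W    W    W    W
a=4:    L    L    L    W    W    W    W    W    L
a=5:    W    W    W    L    L    L    W    W    W
a=6:    W    W    W    W    W    W    L    L    W
Cells with no legal move (terminal, hence L): (0,0), (0,1), (0,2).
The remaining L cells, each justified by listing all of its moves:
(0,8): moves to (0,5)(W), (0,3)(W); every one is W ⇒ L
(1,3): moves to (0,3)(W), (1,0)(W); every one is W ⇒ L
(1,4): moves to (0,4)(W), (1,1)(W); every one is W ⇒ L
(1,5): moves to (0,5)(W), (1,2)(W), (1,0)(W); every one is W ⇒ L
(2,6): moves to (1,6)(W), (0,6)(W), (2,3)(W), (2,1)(W); every one is W ⇒ L
(2,7): moves to (1,7)(W), (0,7)(W), (2,4)(W), (2,2)(W); every one is W ⇒ L
(4,0): moves to (3,0)(W), (2,0)(W), (1,0)(W); every one is W ⇒ L
(4,1): moves to (3,1)(W), (2,1)(W), (1,1)(W); every one is W ⇒ L
(4,2): moves to (3,2)(W), (2,2)(W), (1,2)(W); every one is W ⇒ L
(4,8): moves to (3,8)(W), (2,8)(W), (1,8)(W), (4,5)(W), (4,3)(W); every one is W ⇒ L
(5,3): moves to (4,3)(W), (3,3)(W), (2,3)(W), (5,0)(W); every one is W ⇒ L
(5,4): moves to (4,4)(W), (3,4)(W), (2,4)(W), (5,1)(W); every one is W ⇒ L
(5,5): moves to (4,5)(W), (3,5)(W), (2,5)(W), (5,2)(W), (5,0)(W); every one is W ⇒ L
(6,6): moves to (5,6)(W), (4,6)(W), (3,6)(W), (6,3)(W), (6,1)(W); every one is W ⇒ L
(6,7): moves to (5,7)(W), (4,7)(W), (3,7)(W), (6,4)(W), (6,2)(W); every one is W ⇒ L
Every other cell has at least one move into one of the L cells above, so it is W.
(6,8): the move to (4,8) reaches an L cell, so W
(5,3): one of the L cells justified above, so L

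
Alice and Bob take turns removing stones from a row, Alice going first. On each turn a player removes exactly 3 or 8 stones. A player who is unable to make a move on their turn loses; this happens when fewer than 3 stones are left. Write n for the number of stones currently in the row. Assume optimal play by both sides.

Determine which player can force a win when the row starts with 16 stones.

Alice wins.

Compute win/loss labels from the base case upward. A position with no move is L. Any other position is W if it can reach an L in one move, else L.
n=0: no move → L
n=1: no move → L
n=2: no move → L
n=3: →0(L), so W
n=4: →1(L), so W
n=5: →2(L), so W
n=6: →3(W) only, which is W, so L
n=7: →4(W) only, which is W, so L
n=8: →0(L), so W
n=9: →6(L), so W
n=10: →7(L), so W
n=11: →8(W), 3(W) — all W, so L
n=12: →9(W), 4(W) — all W, so L
n=13: →10(W), 5(W) — all W, so L
n=14: →11(L), so W
n=15: →12(L), so W
n=16: →13(L), so W
The starting position 16 is W: Alice should remove 3, leaving 13, handing over an L position.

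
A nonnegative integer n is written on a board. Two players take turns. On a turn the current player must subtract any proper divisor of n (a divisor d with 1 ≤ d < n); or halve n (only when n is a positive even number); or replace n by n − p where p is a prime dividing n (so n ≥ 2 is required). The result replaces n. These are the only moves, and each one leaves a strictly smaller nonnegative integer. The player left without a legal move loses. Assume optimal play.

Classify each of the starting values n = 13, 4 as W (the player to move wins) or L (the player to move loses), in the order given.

Compute win/loss labels from the base case upward. A position with no move is L. Any other position is W if it can reach an L in one move, else L.
n=0: no move → L
n=1: no move → L
n=2: →0(L), so W
n=3: →0(L), so W
n=4: →2(W), 3(W) — all W, so L
n=5: →0(L), so W
n=6: →4(L), so W
n=7: →0(L), so W
n=8: →4(L), so W
n=9: →6(W), 8(W) — all W, so L
n=10: →9(L), so W
n=11: →0(L), so W
n=12: →9(L), so W
n=13: →0(L), so W

13: W, 4: L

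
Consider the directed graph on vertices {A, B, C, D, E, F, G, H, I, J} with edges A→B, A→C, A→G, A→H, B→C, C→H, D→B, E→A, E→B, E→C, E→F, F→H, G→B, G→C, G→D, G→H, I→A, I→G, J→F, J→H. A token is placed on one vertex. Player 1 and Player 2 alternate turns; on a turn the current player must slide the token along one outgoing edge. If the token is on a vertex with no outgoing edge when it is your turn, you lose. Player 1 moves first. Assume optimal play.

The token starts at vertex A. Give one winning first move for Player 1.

Move to B.

Compute win/loss labels from the base case upward. A position with no move is L. Any other position is W if it can reach an L in one move, else L.
Every edge goes from a vertex to one that appears earlier in the order H, C, B, D, G, F, A, J, I, E, so processing vertices in that order labels each vertex after all of its successors.
H: no outgoing edge → L
C: W (go to H, an L position)
B: L (sole option C(W) is W)
D: W (go to B, an L position)
G: W (go to B, an L position)
F: W (go to H, an L position)
A: W (go to B, an L position)
J: W (go to H, an L position)
I: L (options A(W), G(W) are all W)
E: W (go to B, an L position)
From A, the L positions reachable in one move are: B, H. Any move reaching one of these is winning.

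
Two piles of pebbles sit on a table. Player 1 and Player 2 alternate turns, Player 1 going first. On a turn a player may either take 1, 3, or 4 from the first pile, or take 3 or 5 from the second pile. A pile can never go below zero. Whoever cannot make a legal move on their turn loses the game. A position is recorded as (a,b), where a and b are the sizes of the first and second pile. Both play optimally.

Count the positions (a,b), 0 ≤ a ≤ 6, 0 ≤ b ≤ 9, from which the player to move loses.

20

Use the standard recursion: the mover loses at a terminal position; elsewhere, the mover wins exactly when some move hands the opponent an L position.
Every move lowers a or b (never raises either), so fill the grid row by row in increasing a, and left to right within a row: each cell's successors are then already labelled.
      b=0  b=1  b=2  b=3  b=4  b=5  b=6  b=7  b=8  b=9
a=0:    L    L    L    W    W    W    W    W    L    L
a=1:    W    W    W    L    L    L    W    W    W    W
a=2:    L    L    L    W    W    W    W    W    L    L
a=3:    W    W    W    L    L    L    W    W    W    W
a=4:    W    W    W    W    W    W    L    L    W    W
a=5:    W    W    W    W    W    W    W    W    W    W
a=6:    W    W    W    W    W    W    L    L    W    W
Cells with no legal move (terminal, hence L): (0,0), (0,1), (0,2).
The remaining L cells, each justified by listing all of its moves:
(0,8): moves to (0,5)(W), (0,3)(W); every one is W ⇒ L
(0,9): moves to (0,6)(W), (0,4)(W); every one is W ⇒ L
(1,3): moves to (0,3)(W), (1,0)(W); every one is W ⇒ L
(1,4): moves to (0,4)(W), (1,1)(W); every one is W ⇒ L
(1,5): moves to (0,5)(W), (1,2)(W), (1,0)(W); every one is W ⇒ L
(2,0): the only move is to (1,0)(W), a W ⇒ L
(2,1): the only move is to (1,1)(W), a W ⇒ L
(2,2): the only move is to (1,2)(W), a W ⇒ L
(2,8): moves to (1,8)(W), (2,5)(W), (2,3)(W); every one is W ⇒ L
(2,9): moves to (1,9)(W), (2,6)(W), (2,4)(W); every one is W ⇒ L
(3,3): moves to (2,3)(W), (0,3)(W), (3,0)(W); every one is W ⇒ L
(3,4): moves to (2,4)(W), (0,4)(W), (3,1)(W); every one is W ⇒ L
(3,5): moves to (2,5)(W), (0,5)(W), (3,2)(W), (3,0)(W); every one is W ⇒ L
(4,6): moves to (3,6)(W), (1,6)(W), (0,6)(W), (4,3)(W), (4,1)(W); every one is W ⇒ L
(4,7): moves to (3,7)(W), (1,7)(W), (0,7)(W), (4,4)(W), (4,2)(W); every one is W ⇒ L
(6,6): moves to (5,6)(W), (3,6)(W), (2,6)(W), (6,3)(W), (6,1)(W); every one is W ⇒ L
(6,7): moves to (5,7)(W), (3,7)(W), (2,7)(W), (6,4)(W), (6,2)(W); every one is W ⇒ L
Every other cell has at least one move into one of the L cells above, so it is W.
L cells per row: a=0: 5, a=1: 3, a=2: 5, a=3: 3, a=4: 2, a=5: 0, a=6: 2; total 20.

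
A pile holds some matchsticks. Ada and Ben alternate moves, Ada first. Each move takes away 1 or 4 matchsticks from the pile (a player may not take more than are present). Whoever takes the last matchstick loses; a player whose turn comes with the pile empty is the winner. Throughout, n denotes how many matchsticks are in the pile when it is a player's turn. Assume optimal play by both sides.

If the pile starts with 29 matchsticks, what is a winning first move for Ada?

Remove 1, leaving 28.

Work bottom-up. With no move the player to move wins. Otherwise the position is W if at least one move leads to an L position for the opponent, and L if every move leads to a W.
n=0: no move; the opponent has just taken the last matchstick and therefore loses → W
n=1: only reaches 0(W), which is W → L
n=2: reaches L-position 1 → W
n=3: only reaches 2(W), which is W → L
n=4: reaches L-position 3 → W
n=5: reaches L-position 1 → W
n=6: only reaches 5(W), 2(W), all W → L
n=7: reaches L-position 6 → W
n=8: only reaches 7(W), 4(W), all W → L
n=9: reaches L-position 8 → W
n=10: reaches L-position 6 → W
n=11: only reaches 10(W), 7(W), all W → L
n=12: reaches L-position 11 → W
n=13: only reaches 12(W), 9(W), all W → L
n=14: reaches L-position 13 → W
n=15: reaches L-position 11 → W
n=16: only reaches 15(W), 12(W), all W → L
n=17: reaches L-position 16 → W
n=18: only reaches 17(W), 14(W), all W → L
n=19: reaches L-position 18 → W
n=20: reaches L-position 16 → W
n=21: only reaches 20(W), 17(W), all W → L
n=22: reaches L-position 21 → W
n=23: only reaches 22(W), 19(W), all W → L
n=24: reaches L-position 23 → W
n=25: reaches L-position 21 → W
n=26: only reaches 25(W), 22(W), all W → L
n=27: reaches L-position 26 → W
n=28: only reaches 27(W), 24(W), all W → L
n=29: reaches L-position 28 → W
From 29, the L positions reachable in one move are: 28.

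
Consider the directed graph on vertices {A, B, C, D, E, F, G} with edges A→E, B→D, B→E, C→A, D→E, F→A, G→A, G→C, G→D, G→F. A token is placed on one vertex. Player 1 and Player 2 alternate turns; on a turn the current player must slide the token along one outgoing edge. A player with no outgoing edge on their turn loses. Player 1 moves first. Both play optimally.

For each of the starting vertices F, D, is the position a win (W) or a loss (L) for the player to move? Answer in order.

Use the standard recursion: the mover loses at a terminal position; elsewhere, the mover wins exactly when some move hands the opponent an L position.
Every edge goes from a vertex to one that appears earlier in the order E, D, A, C, B, F, G, so processing vertices in that order labels each vertex after all of its successors.
E: no outgoing edge → L
D: W (go to E, an L position)
A: W (go to E, an L position)
C: L (sole option A(W) is W)
B: W (go to E, an L position)
F: L (sole option A(W) is W)
G: W (go to F, an L position)

F: L, D: W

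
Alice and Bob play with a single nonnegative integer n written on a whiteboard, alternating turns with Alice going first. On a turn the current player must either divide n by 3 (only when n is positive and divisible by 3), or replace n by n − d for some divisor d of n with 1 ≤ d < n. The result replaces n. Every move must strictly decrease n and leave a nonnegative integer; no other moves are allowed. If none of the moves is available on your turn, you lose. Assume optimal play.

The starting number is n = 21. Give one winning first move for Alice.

Move to 7.

Work bottom-up. With no move the player to move loses. Otherwise the position is W if at least one move leads to an L position for the opponent, and L if every move leads to a W.
n=0: no move → L
n=1: no move → L
n=2: →1(L), so W
n=3: →1(L), so W
n=4: →2(W), 3(W) — all W, so L
n=5: →4(L), so W
n=6: →4(L), so W
n=7: →6(W) only, which is W, so L
n=8: →4(L), so W
n=9: →3(W), 6(W), 8(W) — all W, so L
n=10: →9(L), so W
n=11: →10(W) only, which is W, so L
n=12: →4(L), so W
n=13: →12(W) only, which is W, so L
n=14: →7(L), so W
n=15: →5(W), 10(W), 12(W), 14(W) — all W, so L
n=16: →15(L), so W
n=17: →16(W) only, which is W, so L
n=18: →9(L), so W
n=19: →18(W) only, which is W, so L
n=20: →15(L), so W
n=21: →7(L), so W
From 21, the L positions reachable in one move are: 7.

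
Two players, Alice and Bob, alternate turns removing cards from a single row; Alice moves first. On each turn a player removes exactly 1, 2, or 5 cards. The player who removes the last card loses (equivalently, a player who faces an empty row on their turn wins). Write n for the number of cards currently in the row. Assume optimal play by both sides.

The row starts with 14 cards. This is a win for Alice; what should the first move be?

Use the standard recursion: the mover wins at a terminal position; elsewhere, the mover wins exactly when some move hands the opponent an L position.
n=0: no move; the opponent has just taken the last card and therefore loses → W
n=1: L (sole option 0(W) is W)
n=2: W (go to 1, an L position)
n=3: W (go to 1, an L position)
n=4: L (options 3(W), 2(W) are all W)
n=5: W (go to 4, an L position)
n=6: W (go to 4, an L position)
n=7: L (options 6(W), 5(W), 2(W) are all W)
n=8: W (go to 7, an L position)
n=9: W (go to 7, an L position)
n=10: L (options 9(W), 8(W), 5(W) are all W)
n=11: W (go to 10, an L position)
n=12: W (go to 10, an L position)
n=13: L (options 12(W), 11(W), 8(W) are all W)
n=14: W (go to 13, an L position)
From 14, the L positions reachable in one move are: 13.

Remove 1, leaving 13.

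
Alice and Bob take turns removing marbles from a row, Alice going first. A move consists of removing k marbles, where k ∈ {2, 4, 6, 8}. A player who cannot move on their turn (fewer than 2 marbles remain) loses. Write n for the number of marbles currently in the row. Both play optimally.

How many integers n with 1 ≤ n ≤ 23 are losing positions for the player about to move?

Label each position W (a win for the player to move) or L (a loss). A position with no legal move is L; any other position is W exactly when some move reaches an L, and L when every move reaches a W.
n=0: no move → L
n=1: no move → L
n=2: W (go to 0, an L position)
n=3: W (go to 1, an L position)
n=4: W (go to 0, an L position)
n=5: W (go to 1, an L position)
n=6: W (go to 0, an L position)
n=7: W (go to 1, an L position)
n=8: W (go to 0, an L position)
n=9: W (go to 1, an L position)
n=10: L (options 8(W), 6(W), 4(W), 2(W) are all W)
n=11: L (options 9(W), 7(W), 5(W), 3(W) are all W)
n=12: W (go to 10, an L position)
n=13: W (go to 11, an L position)
n=14: W (go to 10, an L position)
n=15: W (go to 11, an L position)
n=16: W (go to 10, an L position)
n=17: W (go to 11, an L position)
n=18: W (go to 10, an L position)
n=19: W (go to 11, an L position)
n=20: L (options 18(W), 16(W), 14(W), 12(W) are all W)
n=21: L (options 19(W), 17(W), 15(W), 13(W) are all W)
n=22: W (go to 20, an L position)
n=23: W (go to 21, an L position)
L entries with 1 ≤ n ≤ 23 (n=0 is outside the asked range and is not counted): n = 1, 10, 11, 20, 21; that makes 5.

5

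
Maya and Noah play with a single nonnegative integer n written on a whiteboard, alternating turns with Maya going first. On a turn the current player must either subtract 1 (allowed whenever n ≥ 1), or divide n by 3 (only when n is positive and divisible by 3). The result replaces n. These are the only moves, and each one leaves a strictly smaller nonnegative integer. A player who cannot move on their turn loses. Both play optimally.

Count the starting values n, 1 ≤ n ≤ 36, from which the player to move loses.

Positions with no move are L. A position that does have a move is losing for the player to move precisely when every available move leads to a winning position for the opponent. Fill in the labels:
n=0: no move → L
n=1: →0(L), so W
n=2: →1(W) only, which is W, so L
n=3: →2(L), so W
n=4: →3(W) only, which is W, so L
n=5: →4(L), so W
n=6: →2(L), so W
n=7: →6(W) only, which is W, so L
n=8: →7(L), so W
n=9: →3(W), 8(W) — all W, so L
n=10: →9(L), so W
n=11: →10(W) only, which is W, so L
n=12: →4(L), so W
n=13: →12(W) only, which is W, so L
n=14: →13(L), so W
n=15: →5(W), 14(W) — all W, so L
n=16: →15(L), so W
n=17: →16(W) only, which is W, so L
n=18: →17(L), so W
n=19: →18(W) only, which is W, so L
n=20: →19(L), so W
n=21: →7(L), so W
n=22: →21(W) only, which is W, so L
n=23: →22(L), so W
n=24: →8(W), 23(W) — all W, so L
n=25: →24(L), so W
n=26: →25(W) only, which is W, so L
n=27: →9(L), so W
n=28: →27(W) only, which is W, so L
n=29: →28(L), so W
n=30: →10(W), 29(W) — all W, so L
n=31: →30(L), so W
n=32: →31(W) only, which is W, so L
n=33: →11(L), so W
n=34: →33(W) only, which is W, so L
n=35: →34(L), so W
n=36: →12(W), 35(W) — all W, so L
L entries with 1 ≤ n ≤ 36 (n=0 is outside the asked range and is not counted): n = 2, 4, 7, 9, 11, 13, 15, 17, 19, 22, 24, 26, 28, 30, 32, 34, 36; that makes 17.

17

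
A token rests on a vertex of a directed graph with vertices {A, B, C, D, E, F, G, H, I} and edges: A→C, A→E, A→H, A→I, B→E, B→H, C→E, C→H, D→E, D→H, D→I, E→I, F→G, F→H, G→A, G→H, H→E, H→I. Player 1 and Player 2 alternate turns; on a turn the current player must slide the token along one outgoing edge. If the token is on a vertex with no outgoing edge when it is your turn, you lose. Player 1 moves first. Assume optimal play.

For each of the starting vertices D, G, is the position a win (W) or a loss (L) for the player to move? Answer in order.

D: W, G: L

Use the standard recursion: the mover loses at a terminal position; elsewhere, the mover wins exactly when some move hands the opponent an L position.
Every edge goes from a vertex to one that appears earlier in the order I, E, H, C, A, B, D, G, F, so processing vertices in that order labels each vertex after all of its successors.
I: no outgoing edge → L
E: can move to I, which is L ⇒ W
H: can move to I, which is L ⇒ W
C: moves to H(W), E(W); every one is W ⇒ L
A: can move to C, which is L ⇒ W
B: moves to H(W), E(W); every one is W ⇒ L
D: can move to I, which is L ⇒ W
G: moves to A(W), H(W); every one is W ⇒ L
F: can move to G, which is L ⇒ W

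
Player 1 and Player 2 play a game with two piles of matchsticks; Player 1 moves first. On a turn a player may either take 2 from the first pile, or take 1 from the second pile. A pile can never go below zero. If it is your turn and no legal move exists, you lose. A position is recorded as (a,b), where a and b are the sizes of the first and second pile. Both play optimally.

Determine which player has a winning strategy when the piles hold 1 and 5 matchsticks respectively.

Player 1 wins.

Positions with no move are L. A position that does have a move is losing for the player to move precisely when every available move leads to a winning position for the opponent. Fill in the labels:
No move ever increases a pile, so every position that can arise here has a ≤ 1 and b ≤ 5; it is enough to label the cells with 0 ≤ a ≤ 1 and 0 ≤ b ≤ 5.
Every move lowers a or b (never raises either), so fill the grid row by row in increasing a, and left to right within a row: each cell's successors are then already labelled.
      b=0  b=1  b=2  b=3  b=4  b=5
a=0:    L    W    L    W    L    W
a=1:    L    W    L    W    L    W
Cells with no legal move (terminal, hence L): (0,0), (1,0).
The remaining L cells, each justified by listing all of its moves:
(0,2): →(0,1)(W) only, which is W, so L
(0,4): →(0,3)(W) only, which is W, so L
(1,2): →(1,1)(W) only, which is W, so L
(1,4): →(1,3)(W) only, which is W, so L
Every other cell has at least one move into one of the L cells above, so it is W.
From (1,5) Player 1 can move to (1,4), reaching an L position.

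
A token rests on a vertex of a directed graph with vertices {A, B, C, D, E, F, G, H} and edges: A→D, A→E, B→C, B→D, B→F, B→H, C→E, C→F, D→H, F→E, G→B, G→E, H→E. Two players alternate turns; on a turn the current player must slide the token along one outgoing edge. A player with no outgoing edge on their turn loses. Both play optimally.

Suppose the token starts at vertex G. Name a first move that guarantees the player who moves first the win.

Use the standard recursion: the mover loses at a terminal position; elsewhere, the mover wins exactly when some move hands the opponent an L position.
Every edge goes from a vertex to one that appears earlier in the order E, H, F, D, C, A, B, G, so processing vertices in that order labels each vertex after all of its successors.
E: no outgoing edge → L
H: →E(L), so W
F: →E(L), so W
D: →H(W) only, which is W, so L
C: →E(L), so W
A: →D(L), so W
B: →D(L), so W
G: →E(L), so W
From G, the L positions reachable in one move are: E.

Move to E.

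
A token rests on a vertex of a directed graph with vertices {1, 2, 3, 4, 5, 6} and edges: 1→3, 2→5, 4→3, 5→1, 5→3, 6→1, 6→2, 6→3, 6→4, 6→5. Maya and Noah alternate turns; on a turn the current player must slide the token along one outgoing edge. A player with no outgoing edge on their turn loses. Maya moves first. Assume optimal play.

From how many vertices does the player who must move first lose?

2

Positions with no move are L. A position that does have a move is losing for the player to move precisely when every available move leads to a winning position for the opponent. Fill in the labels:
Every edge goes from a vertex to one that appears earlier in the order 3, 1, 5, 2, 4, 6, so processing vertices in that order labels each vertex after all of its successors.
3: no outgoing edge → L
1: reaches L-position 3 → W
5: reaches L-position 3 → W
2: only reaches 5(W), which is W → L
4: reaches L-position 3 → W
6: reaches L-position 2 → W
The L vertices are 2, 3; that is 2 in all.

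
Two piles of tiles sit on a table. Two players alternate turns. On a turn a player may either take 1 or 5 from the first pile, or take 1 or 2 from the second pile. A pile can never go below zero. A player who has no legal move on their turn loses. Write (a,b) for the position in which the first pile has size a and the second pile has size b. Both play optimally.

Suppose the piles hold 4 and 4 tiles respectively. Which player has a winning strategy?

The first player wins.

Build the W/L table. Terminal = L. A non-terminal position is W if it has a move to some L; otherwise it is L.
No move ever increases a pile, so every position that can arise here has a ≤ 4 and b ≤ 4; it is enough to label the cells with 0 ≤ a ≤ 4 and 0 ≤ b ≤ 4.
Every move lowers a or b (never raises either), so fill the grid row by row in increasing a, and left to right within a row: each cell's successors are then already labelled.
      b=0  b=1  b=2  b=3  b=4
a=0:    L    W    W    L    W
a=1:    W    L    W    W    L
a=2:    L    W    W    L    W
a=3:    W    L    W    W    L
a=4:    L    W    W    L    W
Cells with no legal move (terminal, hence L): (0,0).
The remaining L cells, each justified by listing all of its moves:
(0,3): →(0,2)(W), (0,1)(W) — all W, so L
(1,1): →(0,1)(W), (1,0)(W) — all W, so L
(1,4): →(0,4)(W), (1,3)(W), (1,2)(W) — all W, so L
(2,0): →(1,0)(W) only, which is W, so L
(2,3): →(1,3)(W), (2,2)(W), (2,1)(W) — all W, so L
(3,1): →(2,1)(W), (3,0)(W) — all W, so L
(3,4): →(2,4)(W), (3,3)(W), (3,2)(W) — all W, so L
(4,0): →(3,0)(W) only, which is W, so L
(4,3): →(3,3)(W), (4,2)(W), (4,1)(W) — all W, so L
Every other cell has at least one move into one of the L cells above, so it is W.
The starting position (4,4) is W: the player to move should move to (3,4), handing over an L position.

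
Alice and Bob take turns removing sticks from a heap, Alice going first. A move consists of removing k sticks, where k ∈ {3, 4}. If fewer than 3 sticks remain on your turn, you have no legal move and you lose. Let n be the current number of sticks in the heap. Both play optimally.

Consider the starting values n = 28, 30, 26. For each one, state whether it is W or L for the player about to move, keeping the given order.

28: L, 30: L, 26: W

Work bottom-up. With no move the player to move loses. Otherwise the position is W if at least one move leads to an L position for the opponent, and L if every move leads to a W.
n=0: no move → L
n=1: no move → L
n=2: no move → L
n=3: can move to 0, which is L ⇒ W
n=4: can move to 1, which is L ⇒ W
n=5: can move to 2, which is L ⇒ W
n=6: can move to 2, which is L ⇒ W
n=7: moves to 4(W), 3(W); every one is W ⇒ L
n=8: moves to 5(W), 4(W); every one is W ⇒ L
n=9: moves to 6(W), 5(W); every one is W ⇒ L
n=10: can move to 7, which is L ⇒ W
n=11: can move to 8, which is L ⇒ W
n=12: can move to 9, which is L ⇒ W
n=13: can move to 9, which is L ⇒ W
n=14: moves to 11(W), 10(W); every one is W ⇒ L
n=15: moves to 12(W), 11(W); every one is W ⇒ L
n=16: moves to 13(W), 12(W); every one is W ⇒ L
n=17: can move to 14, which is L ⇒ W
n=18: can move to 15, which is L ⇒ W
n=19: can move to 16, which is L ⇒ W
n=20: can move to 16, which is L ⇒ W
n=21: moves to 18(W), 17(W); every one is W ⇒ L
n=22: moves to 19(W), 18(W); every one is W ⇒ L
n=23: moves to 20(W), 19(W); every one is W ⇒ L
n=24: can move to 21, which is L ⇒ W
n=25: can move to 22, which is L ⇒ W
n=26: can move to 23, which is L ⇒ W
n=27: can move to 23, which is L ⇒ W
n=28: moves to 25(W), 24(W); every one is W ⇒ L
n=29: moves to 26(W), 25(W); every one is W ⇒ L
n=30: moves to 27(W), 26(W); every one is W ⇒ L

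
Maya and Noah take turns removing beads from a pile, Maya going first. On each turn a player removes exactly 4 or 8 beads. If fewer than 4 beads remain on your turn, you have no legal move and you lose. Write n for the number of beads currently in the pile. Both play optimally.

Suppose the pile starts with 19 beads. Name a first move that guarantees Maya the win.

Build the W/L table. Terminal = L. A non-terminal position is W if it has a move to some L; otherwise it is L.
n=0: no move → L
n=1: no move → L
n=2: no move → L
n=3: no move → L
n=4: →0(L), so W
n=5: →1(L), so W
n=6: →2(L), so W
n=7: →3(L), so W
n=8: →0(L), so W
n=9: →1(L), so W
n=10: →2(L), so W
n=11: →3(L), so W
n=12: →8(W), 4(W) — all W, so L
n=13: →9(W), 5(W) — all W, so L
n=14: →10(W), 6(W) — all W, so L
n=15: →11(W), 7(W) — all W, so L
n=16: →12(L), so W
n=17: →13(L), so W
n=18: →14(L), so W
n=19: →15(L), so W
From 19, the L positions reachable in one move are: 15.

Remove 4, leaving 15.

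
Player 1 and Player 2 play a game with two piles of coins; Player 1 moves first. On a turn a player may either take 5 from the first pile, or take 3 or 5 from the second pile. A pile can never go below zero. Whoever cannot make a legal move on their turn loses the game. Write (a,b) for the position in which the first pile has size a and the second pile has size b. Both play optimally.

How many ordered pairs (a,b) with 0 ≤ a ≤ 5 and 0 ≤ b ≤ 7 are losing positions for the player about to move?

Label each position W (a win for the player to move) or L (a loss). A position with no legal move is L; any other position is W exactly when some move reaches an L, and L when every move reaches a W.
Every move lowers a or b (never raises either), so fill the grid row by row in increasing a, and left to right within a row: each cell's successors are then already labelled.
      b=0  b=1  b=2  b=3  b=4  b=5  b=6  b=7
a=0:    L    L    L    W    W    W    W    W
a=1:    L    L    L    W    W    W    W    W
a=2:    L    L    L    W    W    W    W    W
a=3:    L    L    L    W    W    W    W    W
a=4:    L    L    L    W    W    W    W    W
a=5:    W    W    W    L    L    L    W    W
Cells with no legal move (terminal, hence L): (0,0), (0,1), (0,2), (1,0), (1,1), (1,2), (2,0), (2,1), (2,2), (3,0), (3,1), (3,2), (4,0), (4,1), (4,2).
The remaining L cells, each justified by listing all of its moves:
(5,3): L (options (0,3)(W), (5,0)(W) are all W)
(5,4): L (options (0,4)(W), (5,1)(W) are all W)
(5,5): L (options (0,5)(W), (5,2)(W), (5,0)(W) are all W)
Every other cell has at least one move into one of the L cells above, so it is W.
L cells per row: a=0: 3, a=1: 3, a=2: 3, a=3: 3, a=4: 3, a=5: 3; total 18.

18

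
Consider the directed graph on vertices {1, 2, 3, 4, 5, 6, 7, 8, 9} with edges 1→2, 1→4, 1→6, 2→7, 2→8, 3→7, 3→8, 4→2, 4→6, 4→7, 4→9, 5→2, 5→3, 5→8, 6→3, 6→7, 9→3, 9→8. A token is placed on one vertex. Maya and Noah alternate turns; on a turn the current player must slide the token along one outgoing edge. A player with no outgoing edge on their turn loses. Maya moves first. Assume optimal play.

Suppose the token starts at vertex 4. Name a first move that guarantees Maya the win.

Work bottom-up. With no move the player to move loses. Otherwise the position is W if at least one move leads to an L position for the opponent, and L if every move leads to a W.
Every edge goes from a vertex to one that appears earlier in the order 7, 8, 3, 2, 6, 5, 9, 4, 1, so processing vertices in that order labels each vertex after all of its successors.
7: no outgoing edge → L
8: no outgoing edge → L
3: →8(L), so W
2: →8(L), so W
6: →7(L), so W
5: →8(L), so W
9: →8(L), so W
4: →7(L), so W
1: →4(W), 6(W), 2(W) — all W, so L
From 4, the L positions reachable in one move are: 7.

Move to 7.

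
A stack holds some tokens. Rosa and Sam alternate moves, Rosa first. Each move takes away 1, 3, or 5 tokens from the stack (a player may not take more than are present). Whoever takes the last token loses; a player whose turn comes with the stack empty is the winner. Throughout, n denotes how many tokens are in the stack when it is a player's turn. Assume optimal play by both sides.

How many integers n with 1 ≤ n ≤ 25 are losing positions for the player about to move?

13

Build the W/L table. Terminal = W. A non-terminal position is W if it has a move to some L; otherwise it is L.
n=0: no move; the opponent has just taken the last token and therefore loses → W
n=1: L (sole option 0(W) is W)
n=2: W (go to 1, an L position)
n=3: L (options 2(W), 0(W) are all W)
n=4: W (go to 3, an L position)
n=5: L (options 4(W), 2(W), 0(W) are all W)
n=6: W (go to 5, an L position)
n=7: L (options 6(W), 4(W), 2(W) are all W)
n=8: W (go to 7, an L position)
n=9: L (options 8(W), 6(W), 4(W) are all W)
n=10: W (go to 9, an L position)
n=11: L (options 10(W), 8(W), 6(W) are all W)
n=12: W (go to 11, an L position)
n=13: L (options 12(W), 10(W), 8(W) are all W)
n=14: W (go to 13, an L position)
n=15: L (options 14(W), 12(W), 10(W) are all W)
n=16: W (go to 15, an L position)
n=17: L (options 16(W), 14(W), 12(W) are all W)
n=18: W (go to 17, an L position)
n=19: L (options 18(W), 16(W), 14(W) are all W)
n=20: W (go to 19, an L position)
n=21: L (options 20(W), 18(W), 16(W) are all W)
n=22: W (go to 21, an L position)
n=23: L (options 22(W), 20(W), 18(W) are all W)
n=24: W (go to 23, an L position)
n=25: L (options 24(W), 22(W), 20(W) are all W)
L entries with 1 ≤ n ≤ 25 (the range starts at n=1): n = 1, 3, 5, 7, 9, 11, 13, 15, 17, 19, 21, 23, 25; that makes 13.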